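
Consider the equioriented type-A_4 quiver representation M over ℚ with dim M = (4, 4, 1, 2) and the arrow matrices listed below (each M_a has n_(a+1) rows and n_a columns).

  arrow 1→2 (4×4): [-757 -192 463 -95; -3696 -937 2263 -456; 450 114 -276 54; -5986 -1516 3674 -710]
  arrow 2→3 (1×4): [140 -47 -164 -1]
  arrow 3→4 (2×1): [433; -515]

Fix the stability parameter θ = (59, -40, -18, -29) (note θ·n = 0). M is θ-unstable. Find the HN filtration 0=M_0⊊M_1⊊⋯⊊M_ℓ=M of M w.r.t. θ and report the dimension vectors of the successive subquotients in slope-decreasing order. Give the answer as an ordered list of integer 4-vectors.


Via rank(M_{q-1}∘⋯∘M_p): M ≅ I[1,1]^2, I[1,2], I[1,4], I[2,2]^2, I[4,4].
μ_θ-semistable layers: μ^(1)=59; μ^(2)=19/2; μ^(3)=-7; μ^(4)=-29; μ^(5)=-40

((2, 0, 0, 0); (1, 1, 0, 0); (1, 1, 1, 1); (0, 0, 0, 1); (0, 2, 0, 0))


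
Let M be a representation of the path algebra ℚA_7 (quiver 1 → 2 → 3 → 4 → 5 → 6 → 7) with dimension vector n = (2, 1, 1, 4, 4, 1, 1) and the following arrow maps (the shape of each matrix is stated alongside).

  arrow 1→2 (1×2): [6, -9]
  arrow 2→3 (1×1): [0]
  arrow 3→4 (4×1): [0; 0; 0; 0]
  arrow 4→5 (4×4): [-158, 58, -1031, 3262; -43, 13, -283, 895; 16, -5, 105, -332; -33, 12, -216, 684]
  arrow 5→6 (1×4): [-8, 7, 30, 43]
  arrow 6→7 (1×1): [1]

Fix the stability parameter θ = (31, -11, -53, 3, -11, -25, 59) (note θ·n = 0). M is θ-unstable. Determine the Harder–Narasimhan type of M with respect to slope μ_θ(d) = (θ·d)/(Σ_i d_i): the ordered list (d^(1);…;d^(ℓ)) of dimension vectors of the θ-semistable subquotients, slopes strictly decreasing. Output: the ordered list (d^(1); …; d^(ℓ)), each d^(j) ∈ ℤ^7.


Interval decomposition of M: I[1,1], I[1,2], I[3,3], I[4,5]^3, I[4,7].
HN type (ℓ=6): μ^(1)=59; μ^(2)=31; μ^(3)=10; μ^(4)=-4; μ^(5)=-11; μ^(6)=-53

((0, 0, 0, 0, 0, 0, 1); (1, 0, 0, 0, 0, 0, 0); (1, 1, 0, 0, 0, 0, 0); (0, 0, 0, 3, 3, 0, 0); (0, 0, 0, 1, 1, 1, 0); (0, 0, 1, 0, 0, 0, 0))


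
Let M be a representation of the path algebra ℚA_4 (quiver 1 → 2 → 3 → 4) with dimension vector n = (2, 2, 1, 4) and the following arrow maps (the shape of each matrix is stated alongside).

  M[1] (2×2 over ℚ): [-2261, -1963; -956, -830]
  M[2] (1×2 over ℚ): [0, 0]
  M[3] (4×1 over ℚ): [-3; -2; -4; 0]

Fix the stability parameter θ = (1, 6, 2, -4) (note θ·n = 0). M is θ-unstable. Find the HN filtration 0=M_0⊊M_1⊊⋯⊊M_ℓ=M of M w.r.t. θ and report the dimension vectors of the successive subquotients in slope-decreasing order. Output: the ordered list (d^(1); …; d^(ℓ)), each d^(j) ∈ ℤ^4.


Via rank(M_{q-1}∘⋯∘M_p): M ≅ I[1,2]^2, I[3,4], I[4,4]^3.
μ_θ-semistable layers: μ^(1)=6; μ^(2)=1; μ^(3)=-1; μ^(4)=-4

((0, 2, 0, 0); (2, 0, 0, 0); (0, 0, 1, 1); (0, 0, 0, 3))


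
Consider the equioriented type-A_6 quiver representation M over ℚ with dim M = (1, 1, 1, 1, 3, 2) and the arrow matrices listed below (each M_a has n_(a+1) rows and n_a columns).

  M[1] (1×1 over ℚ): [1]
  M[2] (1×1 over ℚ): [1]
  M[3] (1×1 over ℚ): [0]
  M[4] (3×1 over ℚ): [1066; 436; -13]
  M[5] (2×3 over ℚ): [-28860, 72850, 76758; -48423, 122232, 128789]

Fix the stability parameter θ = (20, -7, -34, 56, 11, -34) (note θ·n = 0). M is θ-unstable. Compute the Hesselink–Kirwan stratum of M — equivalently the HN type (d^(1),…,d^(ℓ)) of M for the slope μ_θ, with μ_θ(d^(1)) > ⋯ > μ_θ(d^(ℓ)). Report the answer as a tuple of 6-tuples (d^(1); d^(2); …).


Via rank(M_{q-1}∘⋯∘M_p): M ≅ I[1,3], I[4,6], I[5,5], I[5,6].
μ_θ-semistable layers: μ^(1)=11; μ^(2)=-7; μ^(3)=-23/2

((0, 0, 0, 1, 2, 1); (1, 1, 1, 0, 0, 0); (0, 0, 0, 0, 1, 1))


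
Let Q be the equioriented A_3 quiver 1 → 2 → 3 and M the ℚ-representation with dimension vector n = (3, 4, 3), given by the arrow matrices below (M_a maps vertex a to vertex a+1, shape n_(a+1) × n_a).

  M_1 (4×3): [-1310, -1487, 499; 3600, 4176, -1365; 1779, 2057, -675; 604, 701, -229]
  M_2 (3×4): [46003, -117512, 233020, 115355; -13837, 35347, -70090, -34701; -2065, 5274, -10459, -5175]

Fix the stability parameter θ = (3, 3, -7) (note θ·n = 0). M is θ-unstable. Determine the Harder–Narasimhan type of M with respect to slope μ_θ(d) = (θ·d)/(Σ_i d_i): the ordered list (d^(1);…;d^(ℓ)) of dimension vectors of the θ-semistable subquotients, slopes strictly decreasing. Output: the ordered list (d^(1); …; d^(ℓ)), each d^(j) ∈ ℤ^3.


Via rank(M_{q-1}∘⋯∘M_p): M ≅ I[1,2], I[1,3]^2, I[2,3].
μ_θ-semistable layers: μ^(1)=3; μ^(2)=-1/3; μ^(3)=-2

((1, 1, 0); (2, 2, 2); (0, 1, 1))


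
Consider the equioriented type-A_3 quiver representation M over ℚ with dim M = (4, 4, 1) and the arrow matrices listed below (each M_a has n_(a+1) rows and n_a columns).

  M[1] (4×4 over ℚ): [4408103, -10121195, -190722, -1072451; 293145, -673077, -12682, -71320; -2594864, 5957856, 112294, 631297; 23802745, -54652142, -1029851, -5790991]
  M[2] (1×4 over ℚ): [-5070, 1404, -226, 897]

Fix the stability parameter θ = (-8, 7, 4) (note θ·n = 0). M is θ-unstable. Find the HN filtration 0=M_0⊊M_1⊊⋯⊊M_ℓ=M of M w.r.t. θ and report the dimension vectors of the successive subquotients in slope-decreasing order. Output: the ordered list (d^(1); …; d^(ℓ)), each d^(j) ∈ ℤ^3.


Via rank(M_{q-1}∘⋯∘M_p): M ≅ I[1,2]^3, I[1,3].
μ_θ-semistable layers: μ^(1)=7; μ^(2)=11/2; μ^(3)=-8

((0, 3, 0); (0, 1, 1); (4, 0, 0))


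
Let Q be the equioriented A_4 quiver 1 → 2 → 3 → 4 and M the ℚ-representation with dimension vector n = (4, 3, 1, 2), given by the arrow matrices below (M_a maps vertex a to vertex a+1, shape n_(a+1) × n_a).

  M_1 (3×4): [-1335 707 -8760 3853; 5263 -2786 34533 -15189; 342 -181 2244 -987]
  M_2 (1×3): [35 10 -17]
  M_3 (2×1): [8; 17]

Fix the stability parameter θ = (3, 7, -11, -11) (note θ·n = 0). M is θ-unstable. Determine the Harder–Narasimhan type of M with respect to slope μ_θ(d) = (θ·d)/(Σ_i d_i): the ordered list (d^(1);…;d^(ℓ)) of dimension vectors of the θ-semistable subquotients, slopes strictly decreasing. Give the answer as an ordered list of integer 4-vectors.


Barcode: M ≅ I[1,1], I[1,2]^2, I[1,4], I[4,4]. HN layers by μ_θ (4 steps, strictly decreasing):
  μ^(1)=7; μ^(2)=3; μ^(3)=-3; μ^(4)=-11

((0, 2, 0, 0); (3, 0, 0, 0); (1, 1, 1, 1); (0, 0, 0, 1))


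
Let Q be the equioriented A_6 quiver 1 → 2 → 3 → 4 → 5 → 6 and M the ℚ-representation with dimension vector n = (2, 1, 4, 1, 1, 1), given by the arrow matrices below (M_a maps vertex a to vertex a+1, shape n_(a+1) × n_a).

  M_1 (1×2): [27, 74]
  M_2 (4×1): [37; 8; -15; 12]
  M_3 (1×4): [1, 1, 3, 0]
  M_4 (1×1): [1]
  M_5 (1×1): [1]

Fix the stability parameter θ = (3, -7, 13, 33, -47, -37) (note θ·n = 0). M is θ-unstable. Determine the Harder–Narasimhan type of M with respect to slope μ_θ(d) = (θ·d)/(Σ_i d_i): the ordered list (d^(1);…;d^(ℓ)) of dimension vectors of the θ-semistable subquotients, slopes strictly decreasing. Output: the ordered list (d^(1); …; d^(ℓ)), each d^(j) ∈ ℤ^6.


Barcode: M ≅ I[1,1], I[1,3], I[3,3]^2, I[3,6]. HN layers by μ_θ (4 steps, strictly decreasing):
  μ^(1)=13; μ^(2)=3; μ^(3)=-2; μ^(4)=-19/2

((0, 0, 3, 0, 0, 0); (1, 0, 0, 0, 0, 0); (1, 1, 0, 0, 0, 0); (0, 0, 1, 1, 1, 1))


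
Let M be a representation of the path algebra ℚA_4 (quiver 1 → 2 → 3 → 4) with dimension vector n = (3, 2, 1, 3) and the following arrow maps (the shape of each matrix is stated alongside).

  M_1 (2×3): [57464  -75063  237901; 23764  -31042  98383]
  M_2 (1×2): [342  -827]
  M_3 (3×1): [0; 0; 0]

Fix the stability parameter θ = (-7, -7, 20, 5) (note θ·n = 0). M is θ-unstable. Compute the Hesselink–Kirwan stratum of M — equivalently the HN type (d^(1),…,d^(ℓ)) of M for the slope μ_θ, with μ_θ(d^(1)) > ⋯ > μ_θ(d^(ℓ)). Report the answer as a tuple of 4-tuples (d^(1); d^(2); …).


Via rank(M_{q-1}∘⋯∘M_p): M ≅ I[1,1], I[1,2], I[1,3], I[4,4]^3.
μ_θ-semistable layers: μ^(1)=20; μ^(2)=5; μ^(3)=-7

((0, 0, 1, 0); (0, 0, 0, 3); (3, 2, 0, 0))


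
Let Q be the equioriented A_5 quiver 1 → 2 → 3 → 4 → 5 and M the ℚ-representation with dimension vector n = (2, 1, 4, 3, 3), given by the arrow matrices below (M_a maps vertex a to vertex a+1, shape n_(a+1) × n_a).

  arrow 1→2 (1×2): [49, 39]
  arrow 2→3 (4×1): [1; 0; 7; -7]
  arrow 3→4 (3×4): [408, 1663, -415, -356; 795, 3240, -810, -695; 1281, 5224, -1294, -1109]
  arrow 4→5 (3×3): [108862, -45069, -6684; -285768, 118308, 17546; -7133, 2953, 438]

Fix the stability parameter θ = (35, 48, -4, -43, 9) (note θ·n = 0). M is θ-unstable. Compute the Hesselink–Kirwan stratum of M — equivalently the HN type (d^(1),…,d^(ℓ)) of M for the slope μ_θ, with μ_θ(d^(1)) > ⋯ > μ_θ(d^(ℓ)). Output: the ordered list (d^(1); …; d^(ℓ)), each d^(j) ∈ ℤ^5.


Interval decomposition of M: I[1,1], I[1,5], I[3,3]^2, I[3,5], I[4,5].
HN type (ℓ=5): μ^(1)=35; μ^(2)=9; μ^(3)=-4; μ^(4)=-47/2; μ^(5)=-43

((1, 0, 0, 0, 0); (1, 1, 1, 1, 3); (0, 0, 2, 0, 0); (0, 0, 1, 1, 0); (0, 0, 0, 1, 0))


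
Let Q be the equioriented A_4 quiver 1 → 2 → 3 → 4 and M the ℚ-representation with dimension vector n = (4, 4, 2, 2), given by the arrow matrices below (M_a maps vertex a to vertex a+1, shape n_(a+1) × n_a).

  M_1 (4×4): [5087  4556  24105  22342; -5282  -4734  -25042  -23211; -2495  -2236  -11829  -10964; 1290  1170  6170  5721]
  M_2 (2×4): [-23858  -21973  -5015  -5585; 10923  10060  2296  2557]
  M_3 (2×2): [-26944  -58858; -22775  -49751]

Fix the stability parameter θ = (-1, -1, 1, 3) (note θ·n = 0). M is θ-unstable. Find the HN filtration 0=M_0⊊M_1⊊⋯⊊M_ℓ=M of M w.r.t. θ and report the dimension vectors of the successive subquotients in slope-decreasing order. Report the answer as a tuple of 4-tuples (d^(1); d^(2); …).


Via rank(M_{q-1}∘⋯∘M_p): M ≅ I[1,1], I[1,2], I[1,4]^2, I[2,2].
μ_θ-semistable layers: μ^(1)=3; μ^(2)=1; μ^(3)=-1

((0, 0, 0, 2); (0, 0, 2, 0); (4, 4, 0, 0))


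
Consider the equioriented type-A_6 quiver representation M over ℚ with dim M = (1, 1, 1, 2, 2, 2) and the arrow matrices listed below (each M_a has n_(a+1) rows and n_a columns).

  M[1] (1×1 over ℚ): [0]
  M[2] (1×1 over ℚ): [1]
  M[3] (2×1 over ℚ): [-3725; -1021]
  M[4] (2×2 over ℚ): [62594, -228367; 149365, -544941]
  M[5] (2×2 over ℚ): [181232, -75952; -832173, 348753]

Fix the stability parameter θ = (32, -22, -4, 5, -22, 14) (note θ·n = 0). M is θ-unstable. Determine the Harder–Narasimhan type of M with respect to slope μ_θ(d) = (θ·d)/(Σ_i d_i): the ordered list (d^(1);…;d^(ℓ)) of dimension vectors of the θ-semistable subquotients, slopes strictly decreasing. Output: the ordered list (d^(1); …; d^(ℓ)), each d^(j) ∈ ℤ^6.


Interval decomposition of M: I[1,1], I[2,6], I[4,5], I[6,6].
HN type (ℓ=5): μ^(1)=32; μ^(2)=14; μ^(3)=-7; μ^(4)=-17/2; μ^(5)=-22

((1, 0, 0, 0, 0, 0); (0, 0, 0, 0, 0, 2); (0, 0, 1, 1, 1, 0); (0, 0, 0, 1, 1, 0); (0, 1, 0, 0, 0, 0))


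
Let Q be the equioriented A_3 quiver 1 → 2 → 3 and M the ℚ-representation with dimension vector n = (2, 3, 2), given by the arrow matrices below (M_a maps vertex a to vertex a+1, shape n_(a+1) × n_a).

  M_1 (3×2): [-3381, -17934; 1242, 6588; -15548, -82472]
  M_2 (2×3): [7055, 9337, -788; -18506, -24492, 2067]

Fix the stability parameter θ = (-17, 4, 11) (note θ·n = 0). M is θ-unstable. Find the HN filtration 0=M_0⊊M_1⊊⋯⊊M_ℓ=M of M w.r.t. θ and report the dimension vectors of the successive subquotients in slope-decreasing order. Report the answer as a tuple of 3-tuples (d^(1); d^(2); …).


Barcode: M ≅ I[1,1], I[1,3], I[2,2], I[2,3]. HN layers by μ_θ (3 steps, strictly decreasing):
  μ^(1)=11; μ^(2)=4; μ^(3)=-17

((0, 0, 2); (0, 3, 0); (2, 0, 0))


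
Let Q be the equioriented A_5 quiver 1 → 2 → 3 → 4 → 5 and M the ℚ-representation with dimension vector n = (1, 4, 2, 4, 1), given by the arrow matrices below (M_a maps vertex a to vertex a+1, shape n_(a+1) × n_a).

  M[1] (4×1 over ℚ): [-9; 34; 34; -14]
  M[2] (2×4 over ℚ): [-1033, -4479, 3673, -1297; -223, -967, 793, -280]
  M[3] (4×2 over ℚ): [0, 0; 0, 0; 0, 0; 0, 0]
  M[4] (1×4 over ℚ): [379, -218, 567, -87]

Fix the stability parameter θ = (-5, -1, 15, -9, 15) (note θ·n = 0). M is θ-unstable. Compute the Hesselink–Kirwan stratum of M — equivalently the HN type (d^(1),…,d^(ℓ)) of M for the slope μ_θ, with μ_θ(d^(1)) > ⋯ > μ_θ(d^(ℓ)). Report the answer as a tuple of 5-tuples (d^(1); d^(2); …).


Barcode: M ≅ I[1,3], I[2,2]^2, I[2,3], I[4,4]^3, I[4,5]. HN layers by μ_θ (4 steps, strictly decreasing):
  μ^(1)=15; μ^(2)=-1; μ^(3)=-5; μ^(4)=-9

((0, 0, 2, 0, 1); (0, 4, 0, 0, 0); (1, 0, 0, 0, 0); (0, 0, 0, 4, 0))


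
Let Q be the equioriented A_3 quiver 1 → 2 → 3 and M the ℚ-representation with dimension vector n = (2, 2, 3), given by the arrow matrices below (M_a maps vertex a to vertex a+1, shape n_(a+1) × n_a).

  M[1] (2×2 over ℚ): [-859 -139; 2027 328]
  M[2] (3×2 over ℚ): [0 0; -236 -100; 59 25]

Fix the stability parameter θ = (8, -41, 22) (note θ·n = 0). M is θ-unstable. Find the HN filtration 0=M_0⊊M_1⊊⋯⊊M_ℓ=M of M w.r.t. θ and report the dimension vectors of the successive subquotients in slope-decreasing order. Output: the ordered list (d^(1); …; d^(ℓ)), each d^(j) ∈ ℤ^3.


Barcode: M ≅ I[1,2], I[1,3], I[3,3]^2. HN layers by μ_θ (2 steps, strictly decreasing):
  μ^(1)=22; μ^(2)=-33/2

((0, 0, 3); (2, 2, 0))


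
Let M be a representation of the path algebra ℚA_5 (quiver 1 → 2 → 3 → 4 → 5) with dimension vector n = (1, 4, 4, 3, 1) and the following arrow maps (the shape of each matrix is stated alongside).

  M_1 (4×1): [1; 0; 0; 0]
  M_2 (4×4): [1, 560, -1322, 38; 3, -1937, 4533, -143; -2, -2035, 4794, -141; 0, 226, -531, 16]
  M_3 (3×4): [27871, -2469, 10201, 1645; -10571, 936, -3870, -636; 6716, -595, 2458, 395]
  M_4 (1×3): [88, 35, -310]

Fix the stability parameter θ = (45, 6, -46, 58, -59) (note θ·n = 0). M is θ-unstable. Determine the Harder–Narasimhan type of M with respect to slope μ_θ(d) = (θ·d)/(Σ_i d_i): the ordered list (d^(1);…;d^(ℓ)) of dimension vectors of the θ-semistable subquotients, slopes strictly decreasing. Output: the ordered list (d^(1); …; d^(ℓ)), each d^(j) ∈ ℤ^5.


Via rank(M_{q-1}∘⋯∘M_p): M ≅ I[1,5], I[2,2], I[2,3], I[2,4], I[3,4].
μ_θ-semistable layers: μ^(1)=58; μ^(2)=6; μ^(3)=4/5; μ^(4)=-20; μ^(5)=-46

((0, 0, 0, 2, 0); (0, 1, 0, 0, 0); (1, 1, 1, 1, 1); (0, 2, 2, 0, 0); (0, 0, 1, 0, 0))


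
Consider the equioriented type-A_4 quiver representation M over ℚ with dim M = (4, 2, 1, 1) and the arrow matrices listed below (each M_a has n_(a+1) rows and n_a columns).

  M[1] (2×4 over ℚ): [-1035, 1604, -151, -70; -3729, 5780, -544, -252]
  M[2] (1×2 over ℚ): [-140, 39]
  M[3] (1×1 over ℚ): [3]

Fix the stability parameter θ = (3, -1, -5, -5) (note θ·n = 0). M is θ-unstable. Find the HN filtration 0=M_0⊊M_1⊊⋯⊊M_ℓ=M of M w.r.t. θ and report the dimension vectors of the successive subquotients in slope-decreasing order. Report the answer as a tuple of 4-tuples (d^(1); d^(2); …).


Interval decomposition of M: I[1,1]^2, I[1,2], I[1,4].
HN type (ℓ=3): μ^(1)=3; μ^(2)=1; μ^(3)=-2

((2, 0, 0, 0); (1, 1, 0, 0); (1, 1, 1, 1))


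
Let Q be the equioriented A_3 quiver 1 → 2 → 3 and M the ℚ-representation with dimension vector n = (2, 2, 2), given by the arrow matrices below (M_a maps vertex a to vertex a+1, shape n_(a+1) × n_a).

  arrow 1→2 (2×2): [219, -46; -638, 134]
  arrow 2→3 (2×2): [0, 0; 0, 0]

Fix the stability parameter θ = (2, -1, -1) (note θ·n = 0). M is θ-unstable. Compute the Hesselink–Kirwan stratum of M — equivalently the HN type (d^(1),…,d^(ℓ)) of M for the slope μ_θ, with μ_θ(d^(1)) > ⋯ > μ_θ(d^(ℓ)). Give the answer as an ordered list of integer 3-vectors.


Barcode: M ≅ I[1,2]^2, I[3,3]^2. HN layers by μ_θ (2 steps, strictly decreasing):
  μ^(1)=1/2; μ^(2)=-1

((2, 2, 0); (0, 0, 2))


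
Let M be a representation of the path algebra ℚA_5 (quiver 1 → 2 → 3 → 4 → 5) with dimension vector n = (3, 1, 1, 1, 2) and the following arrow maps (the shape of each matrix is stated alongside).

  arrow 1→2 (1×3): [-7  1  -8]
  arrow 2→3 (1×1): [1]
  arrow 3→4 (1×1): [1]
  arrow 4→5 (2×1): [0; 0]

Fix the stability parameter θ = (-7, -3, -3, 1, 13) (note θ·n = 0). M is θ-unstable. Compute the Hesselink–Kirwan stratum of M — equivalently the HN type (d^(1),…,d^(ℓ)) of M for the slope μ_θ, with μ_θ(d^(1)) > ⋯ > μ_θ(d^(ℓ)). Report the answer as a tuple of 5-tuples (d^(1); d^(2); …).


Via rank(M_{q-1}∘⋯∘M_p): M ≅ I[1,1]^2, I[1,4], I[5,5]^2.
μ_θ-semistable layers: μ^(1)=13; μ^(2)=1; μ^(3)=-3; μ^(4)=-7

((0, 0, 0, 0, 2); (0, 0, 0, 1, 0); (0, 1, 1, 0, 0); (3, 0, 0, 0, 0))


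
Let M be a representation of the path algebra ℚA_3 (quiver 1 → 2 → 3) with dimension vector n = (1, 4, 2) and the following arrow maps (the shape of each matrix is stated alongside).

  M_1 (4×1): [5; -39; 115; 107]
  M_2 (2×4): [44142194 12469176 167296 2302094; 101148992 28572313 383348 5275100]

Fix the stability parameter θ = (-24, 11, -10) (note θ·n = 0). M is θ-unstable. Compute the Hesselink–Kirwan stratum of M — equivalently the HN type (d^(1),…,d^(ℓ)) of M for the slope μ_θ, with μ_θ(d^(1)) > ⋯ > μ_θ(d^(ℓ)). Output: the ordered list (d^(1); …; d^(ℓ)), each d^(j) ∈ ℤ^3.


Barcode: M ≅ I[1,3], I[2,2]^2, I[2,3]. HN layers by μ_θ (3 steps, strictly decreasing):
  μ^(1)=11; μ^(2)=1/2; μ^(3)=-24

((0, 2, 0); (0, 2, 2); (1, 0, 0))


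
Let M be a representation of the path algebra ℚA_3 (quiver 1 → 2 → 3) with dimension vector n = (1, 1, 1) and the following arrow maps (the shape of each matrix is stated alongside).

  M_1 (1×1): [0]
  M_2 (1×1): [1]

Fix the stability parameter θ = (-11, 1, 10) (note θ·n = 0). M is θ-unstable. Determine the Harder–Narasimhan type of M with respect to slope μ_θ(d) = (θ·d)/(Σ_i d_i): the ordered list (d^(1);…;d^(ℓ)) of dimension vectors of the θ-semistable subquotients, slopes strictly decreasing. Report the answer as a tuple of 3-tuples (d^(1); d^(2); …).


Interval decomposition of M: I[1,1], I[2,3].
HN type (ℓ=3): μ^(1)=10; μ^(2)=1; μ^(3)=-11

((0, 0, 1); (0, 1, 0); (1, 0, 0))


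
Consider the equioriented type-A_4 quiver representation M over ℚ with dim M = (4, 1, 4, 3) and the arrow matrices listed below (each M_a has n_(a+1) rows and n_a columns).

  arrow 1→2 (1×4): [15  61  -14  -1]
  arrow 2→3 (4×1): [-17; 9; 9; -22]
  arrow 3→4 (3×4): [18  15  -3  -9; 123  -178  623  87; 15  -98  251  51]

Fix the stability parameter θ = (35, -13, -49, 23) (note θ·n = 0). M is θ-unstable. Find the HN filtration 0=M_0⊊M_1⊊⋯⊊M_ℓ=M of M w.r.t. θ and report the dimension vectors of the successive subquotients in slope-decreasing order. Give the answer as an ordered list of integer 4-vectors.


Via rank(M_{q-1}∘⋯∘M_p): M ≅ I[1,1]^3, I[1,3], I[3,3], I[3,4]^2, I[4,4].
μ_θ-semistable layers: μ^(1)=35; μ^(2)=23; μ^(3)=-9; μ^(4)=-49

((3, 0, 0, 0); (0, 0, 0, 3); (1, 1, 1, 0); (0, 0, 3, 0))


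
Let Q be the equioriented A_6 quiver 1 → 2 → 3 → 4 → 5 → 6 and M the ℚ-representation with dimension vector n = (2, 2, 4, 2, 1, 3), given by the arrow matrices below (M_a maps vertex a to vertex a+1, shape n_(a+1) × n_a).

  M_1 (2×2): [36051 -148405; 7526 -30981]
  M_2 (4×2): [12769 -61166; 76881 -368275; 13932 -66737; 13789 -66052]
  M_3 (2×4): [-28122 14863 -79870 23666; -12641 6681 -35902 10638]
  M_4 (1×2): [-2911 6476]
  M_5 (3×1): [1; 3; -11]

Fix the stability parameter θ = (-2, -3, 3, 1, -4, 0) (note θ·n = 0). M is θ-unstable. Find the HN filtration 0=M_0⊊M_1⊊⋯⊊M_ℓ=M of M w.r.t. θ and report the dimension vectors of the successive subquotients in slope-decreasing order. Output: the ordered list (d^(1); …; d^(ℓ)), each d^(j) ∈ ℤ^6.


Barcode: M ≅ I[1,4], I[1,6], I[3,3]^2, I[6,6]^2. HN layers by μ_θ (4 steps, strictly decreasing):
  μ^(1)=3; μ^(2)=2; μ^(3)=0; μ^(4)=-5/2

((0, 0, 2, 0, 0, 0); (0, 0, 1, 1, 0, 0); (0, 0, 1, 1, 1, 3); (2, 2, 0, 0, 0, 0))


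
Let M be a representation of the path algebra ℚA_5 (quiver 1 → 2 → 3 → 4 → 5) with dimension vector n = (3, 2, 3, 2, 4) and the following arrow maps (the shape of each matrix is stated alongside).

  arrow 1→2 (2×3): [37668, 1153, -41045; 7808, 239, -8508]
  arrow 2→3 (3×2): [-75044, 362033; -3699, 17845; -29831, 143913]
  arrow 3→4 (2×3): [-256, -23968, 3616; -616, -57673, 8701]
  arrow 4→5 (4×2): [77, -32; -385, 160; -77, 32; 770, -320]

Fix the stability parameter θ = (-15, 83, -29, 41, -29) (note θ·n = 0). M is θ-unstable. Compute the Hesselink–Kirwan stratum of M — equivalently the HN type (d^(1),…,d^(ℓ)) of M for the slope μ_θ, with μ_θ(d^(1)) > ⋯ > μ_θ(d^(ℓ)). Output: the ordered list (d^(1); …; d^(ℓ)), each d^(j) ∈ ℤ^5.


Barcode: M ≅ I[1,1], I[1,3]^2, I[3,4], I[4,5], I[5,5]^3. HN layers by μ_θ (5 steps, strictly decreasing):
  μ^(1)=41; μ^(2)=27; μ^(3)=6; μ^(4)=-15; μ^(5)=-29

((0, 0, 0, 1, 0); (0, 2, 2, 0, 0); (0, 0, 0, 1, 1); (3, 0, 0, 0, 0); (0, 0, 1, 0, 3))


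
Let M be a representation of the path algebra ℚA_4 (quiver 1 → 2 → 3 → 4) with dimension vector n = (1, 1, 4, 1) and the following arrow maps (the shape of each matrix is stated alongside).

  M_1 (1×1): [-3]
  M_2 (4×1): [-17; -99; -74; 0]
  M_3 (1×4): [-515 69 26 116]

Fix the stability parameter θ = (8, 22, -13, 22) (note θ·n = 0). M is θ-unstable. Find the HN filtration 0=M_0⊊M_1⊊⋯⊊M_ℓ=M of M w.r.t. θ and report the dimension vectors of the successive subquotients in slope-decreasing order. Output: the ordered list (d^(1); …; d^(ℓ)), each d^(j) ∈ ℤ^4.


Via rank(M_{q-1}∘⋯∘M_p): M ≅ I[1,3], I[3,3]^2, I[3,4].
μ_θ-semistable layers: μ^(1)=22; μ^(2)=17/3; μ^(3)=-13

((0, 0, 0, 1); (1, 1, 1, 0); (0, 0, 3, 0))


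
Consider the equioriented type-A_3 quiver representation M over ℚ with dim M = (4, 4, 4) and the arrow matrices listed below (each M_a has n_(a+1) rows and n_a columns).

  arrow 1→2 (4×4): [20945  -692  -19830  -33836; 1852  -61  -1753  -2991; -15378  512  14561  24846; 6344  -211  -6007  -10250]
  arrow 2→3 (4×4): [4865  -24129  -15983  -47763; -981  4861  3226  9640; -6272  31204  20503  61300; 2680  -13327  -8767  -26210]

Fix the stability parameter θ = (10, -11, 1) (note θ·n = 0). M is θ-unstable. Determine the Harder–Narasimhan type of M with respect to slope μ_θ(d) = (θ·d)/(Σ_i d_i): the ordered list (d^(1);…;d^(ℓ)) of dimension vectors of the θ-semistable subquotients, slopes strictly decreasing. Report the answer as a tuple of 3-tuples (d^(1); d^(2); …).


Interval decomposition of M: I[1,3]^4.
HN type (ℓ=2): μ^(1)=1; μ^(2)=-1/2

((0, 0, 4); (4, 4, 0))


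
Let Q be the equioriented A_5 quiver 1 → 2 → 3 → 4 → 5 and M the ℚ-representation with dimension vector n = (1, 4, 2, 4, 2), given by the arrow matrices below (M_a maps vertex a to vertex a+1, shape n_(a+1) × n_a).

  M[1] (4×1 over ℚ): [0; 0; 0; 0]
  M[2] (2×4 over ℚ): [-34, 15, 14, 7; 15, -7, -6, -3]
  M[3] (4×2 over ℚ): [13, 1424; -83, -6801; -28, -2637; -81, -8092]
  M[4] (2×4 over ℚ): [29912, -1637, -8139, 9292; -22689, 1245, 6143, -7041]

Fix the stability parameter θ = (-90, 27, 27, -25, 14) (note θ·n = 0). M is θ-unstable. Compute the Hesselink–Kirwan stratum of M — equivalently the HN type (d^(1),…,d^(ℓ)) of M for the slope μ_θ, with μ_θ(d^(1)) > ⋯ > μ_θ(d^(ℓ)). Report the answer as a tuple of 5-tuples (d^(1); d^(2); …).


Via rank(M_{q-1}∘⋯∘M_p): M ≅ I[1,1], I[2,2]^2, I[2,4], I[2,5], I[4,4], I[4,5].
μ_θ-semistable layers: μ^(1)=27; μ^(2)=14; μ^(3)=29/3; μ^(4)=-25; μ^(5)=-90

((0, 2, 0, 0, 0); (0, 0, 0, 0, 2); (0, 2, 2, 2, 0); (0, 0, 0, 2, 0); (1, 0, 0, 0, 0))


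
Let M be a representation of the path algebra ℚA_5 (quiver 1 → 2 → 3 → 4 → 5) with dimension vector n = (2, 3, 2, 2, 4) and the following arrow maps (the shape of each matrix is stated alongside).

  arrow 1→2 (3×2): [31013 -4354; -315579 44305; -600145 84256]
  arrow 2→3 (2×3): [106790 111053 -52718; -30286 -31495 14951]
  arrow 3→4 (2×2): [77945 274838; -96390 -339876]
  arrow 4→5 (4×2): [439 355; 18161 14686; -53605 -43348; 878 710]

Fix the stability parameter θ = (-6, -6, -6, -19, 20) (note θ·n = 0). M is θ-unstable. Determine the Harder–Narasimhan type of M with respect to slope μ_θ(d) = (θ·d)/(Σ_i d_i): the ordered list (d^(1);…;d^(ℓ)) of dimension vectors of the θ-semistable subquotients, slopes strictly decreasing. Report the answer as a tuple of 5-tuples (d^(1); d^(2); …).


Barcode: M ≅ I[1,3], I[1,5], I[2,2], I[4,5], I[5,5]^2. HN layers by μ_θ (4 steps, strictly decreasing):
  μ^(1)=20; μ^(2)=-6; μ^(3)=-37/4; μ^(4)=-19

((0, 0, 0, 0, 4); (1, 2, 1, 0, 0); (1, 1, 1, 1, 0); (0, 0, 0, 1, 0))


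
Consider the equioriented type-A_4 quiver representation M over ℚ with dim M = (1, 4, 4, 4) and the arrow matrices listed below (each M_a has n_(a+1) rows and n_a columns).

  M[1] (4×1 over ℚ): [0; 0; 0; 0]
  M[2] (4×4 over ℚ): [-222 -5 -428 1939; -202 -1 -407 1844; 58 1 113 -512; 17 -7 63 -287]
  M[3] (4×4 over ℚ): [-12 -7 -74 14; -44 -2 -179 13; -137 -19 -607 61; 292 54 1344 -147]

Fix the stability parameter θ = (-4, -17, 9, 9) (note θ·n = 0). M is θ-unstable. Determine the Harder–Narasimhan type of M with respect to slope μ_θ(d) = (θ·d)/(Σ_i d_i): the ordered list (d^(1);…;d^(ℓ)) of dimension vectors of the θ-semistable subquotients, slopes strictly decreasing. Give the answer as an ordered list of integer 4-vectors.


Barcode: M ≅ I[1,1], I[2,4]^4. HN layers by μ_θ (3 steps, strictly decreasing):
  μ^(1)=9; μ^(2)=-4; μ^(3)=-17

((0, 0, 4, 4); (1, 0, 0, 0); (0, 4, 0, 0))


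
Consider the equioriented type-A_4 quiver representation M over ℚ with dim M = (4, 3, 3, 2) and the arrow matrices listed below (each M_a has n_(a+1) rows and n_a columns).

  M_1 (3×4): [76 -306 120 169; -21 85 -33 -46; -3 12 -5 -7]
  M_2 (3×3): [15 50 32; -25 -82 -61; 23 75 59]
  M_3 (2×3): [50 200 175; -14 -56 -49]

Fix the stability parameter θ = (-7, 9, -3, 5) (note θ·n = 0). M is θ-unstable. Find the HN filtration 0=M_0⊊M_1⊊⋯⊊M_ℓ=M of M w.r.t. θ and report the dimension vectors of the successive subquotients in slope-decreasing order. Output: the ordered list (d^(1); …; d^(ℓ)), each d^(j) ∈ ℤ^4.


Via rank(M_{q-1}∘⋯∘M_p): M ≅ I[1,1], I[1,3]^2, I[1,4], I[4,4].
μ_θ-semistable layers: μ^(1)=5; μ^(2)=3; μ^(3)=-7

((0, 0, 0, 2); (0, 3, 3, 0); (4, 0, 0, 0))


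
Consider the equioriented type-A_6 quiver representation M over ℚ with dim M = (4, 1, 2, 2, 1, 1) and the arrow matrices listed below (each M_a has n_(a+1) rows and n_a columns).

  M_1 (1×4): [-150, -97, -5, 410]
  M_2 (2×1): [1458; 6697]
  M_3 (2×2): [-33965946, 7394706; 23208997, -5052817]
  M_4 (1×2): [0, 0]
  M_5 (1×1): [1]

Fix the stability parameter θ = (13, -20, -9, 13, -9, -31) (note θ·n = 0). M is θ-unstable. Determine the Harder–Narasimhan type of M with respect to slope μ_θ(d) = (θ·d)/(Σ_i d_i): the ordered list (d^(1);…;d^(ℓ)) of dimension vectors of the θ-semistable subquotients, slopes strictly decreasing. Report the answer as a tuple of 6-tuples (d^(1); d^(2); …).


Via rank(M_{q-1}∘⋯∘M_p): M ≅ I[1,1]^3, I[1,4], I[3,3], I[4,4], I[5,6].
μ_θ-semistable layers: μ^(1)=13; μ^(2)=-16/3; μ^(3)=-9; μ^(4)=-20

((3, 0, 0, 2, 0, 0); (1, 1, 1, 0, 0, 0); (0, 0, 1, 0, 0, 0); (0, 0, 0, 0, 1, 1))


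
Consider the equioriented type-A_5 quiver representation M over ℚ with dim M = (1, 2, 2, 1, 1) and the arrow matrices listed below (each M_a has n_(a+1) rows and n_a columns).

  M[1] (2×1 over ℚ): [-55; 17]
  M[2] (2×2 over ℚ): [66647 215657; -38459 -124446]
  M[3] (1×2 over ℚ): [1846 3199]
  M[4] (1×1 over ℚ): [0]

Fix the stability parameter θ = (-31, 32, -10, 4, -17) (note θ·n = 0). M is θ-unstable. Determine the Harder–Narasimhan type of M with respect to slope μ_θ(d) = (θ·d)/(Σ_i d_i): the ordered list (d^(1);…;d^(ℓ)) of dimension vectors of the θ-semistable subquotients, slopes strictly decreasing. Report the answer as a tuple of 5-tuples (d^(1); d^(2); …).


Barcode: M ≅ I[1,4], I[2,3], I[5,5]. HN layers by μ_θ (4 steps, strictly decreasing):
  μ^(1)=11; μ^(2)=26/3; μ^(3)=-17; μ^(4)=-31

((0, 1, 1, 0, 0); (0, 1, 1, 1, 0); (0, 0, 0, 0, 1); (1, 0, 0, 0, 0))


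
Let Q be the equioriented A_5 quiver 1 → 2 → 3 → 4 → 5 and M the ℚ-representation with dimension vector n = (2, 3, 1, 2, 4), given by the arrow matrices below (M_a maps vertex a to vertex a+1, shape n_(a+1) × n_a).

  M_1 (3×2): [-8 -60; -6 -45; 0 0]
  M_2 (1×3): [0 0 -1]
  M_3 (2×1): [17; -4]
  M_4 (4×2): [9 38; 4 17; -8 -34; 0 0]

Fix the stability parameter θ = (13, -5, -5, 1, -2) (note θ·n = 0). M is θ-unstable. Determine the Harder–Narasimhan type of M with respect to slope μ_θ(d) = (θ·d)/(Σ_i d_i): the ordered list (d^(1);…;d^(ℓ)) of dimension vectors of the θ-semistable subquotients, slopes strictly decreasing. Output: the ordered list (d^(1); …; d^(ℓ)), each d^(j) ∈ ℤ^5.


Barcode: M ≅ I[1,1], I[1,2], I[2,2], I[2,5], I[4,5], I[5,5]^2. HN layers by μ_θ (5 steps, strictly decreasing):
  μ^(1)=13; μ^(2)=4; μ^(3)=-1/2; μ^(4)=-2; μ^(5)=-5

((1, 0, 0, 0, 0); (1, 1, 0, 0, 0); (0, 0, 0, 2, 2); (0, 0, 0, 0, 2); (0, 2, 1, 0, 0))


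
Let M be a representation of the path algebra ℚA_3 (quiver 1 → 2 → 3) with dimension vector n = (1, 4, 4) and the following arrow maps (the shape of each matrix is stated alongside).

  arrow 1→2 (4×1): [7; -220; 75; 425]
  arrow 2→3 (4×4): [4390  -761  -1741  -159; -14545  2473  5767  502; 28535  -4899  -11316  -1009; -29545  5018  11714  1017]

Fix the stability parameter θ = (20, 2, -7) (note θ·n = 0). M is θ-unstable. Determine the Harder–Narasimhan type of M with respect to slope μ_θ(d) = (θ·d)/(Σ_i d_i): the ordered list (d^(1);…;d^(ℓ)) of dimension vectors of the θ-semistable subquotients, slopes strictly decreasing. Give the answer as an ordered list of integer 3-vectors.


Barcode: M ≅ I[1,2], I[2,3]^3, I[3,3]. HN layers by μ_θ (3 steps, strictly decreasing):
  μ^(1)=11; μ^(2)=-5/2; μ^(3)=-7

((1, 1, 0); (0, 3, 3); (0, 0, 1))


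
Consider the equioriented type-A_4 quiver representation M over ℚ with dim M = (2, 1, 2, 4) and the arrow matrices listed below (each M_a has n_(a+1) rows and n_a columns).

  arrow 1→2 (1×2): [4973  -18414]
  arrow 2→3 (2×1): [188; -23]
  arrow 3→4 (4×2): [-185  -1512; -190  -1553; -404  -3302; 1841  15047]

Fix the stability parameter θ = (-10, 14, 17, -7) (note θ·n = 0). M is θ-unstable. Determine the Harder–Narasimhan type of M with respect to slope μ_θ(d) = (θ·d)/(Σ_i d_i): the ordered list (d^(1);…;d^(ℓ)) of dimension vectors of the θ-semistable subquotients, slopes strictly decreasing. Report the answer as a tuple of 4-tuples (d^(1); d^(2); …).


Via rank(M_{q-1}∘⋯∘M_p): M ≅ I[1,1], I[1,4], I[3,4], I[4,4]^2.
μ_θ-semistable layers: μ^(1)=8; μ^(2)=5; μ^(3)=-7; μ^(4)=-10

((0, 1, 1, 1); (0, 0, 1, 1); (0, 0, 0, 2); (2, 0, 0, 0))


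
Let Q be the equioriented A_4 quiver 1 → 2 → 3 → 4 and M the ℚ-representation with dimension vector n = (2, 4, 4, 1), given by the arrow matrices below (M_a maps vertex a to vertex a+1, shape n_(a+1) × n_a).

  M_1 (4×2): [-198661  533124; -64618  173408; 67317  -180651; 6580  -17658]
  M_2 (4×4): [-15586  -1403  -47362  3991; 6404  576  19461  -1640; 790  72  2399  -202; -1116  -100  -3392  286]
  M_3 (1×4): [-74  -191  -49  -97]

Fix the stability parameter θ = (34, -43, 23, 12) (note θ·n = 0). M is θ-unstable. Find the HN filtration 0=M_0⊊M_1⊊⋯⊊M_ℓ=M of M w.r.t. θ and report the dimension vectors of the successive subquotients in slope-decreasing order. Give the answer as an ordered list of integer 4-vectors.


Via rank(M_{q-1}∘⋯∘M_p): M ≅ I[1,3], I[1,4], I[2,3]^2.
μ_θ-semistable layers: μ^(1)=23; μ^(2)=35/2; μ^(3)=-9/2; μ^(4)=-43

((0, 0, 3, 0); (0, 0, 1, 1); (2, 2, 0, 0); (0, 2, 0, 0))


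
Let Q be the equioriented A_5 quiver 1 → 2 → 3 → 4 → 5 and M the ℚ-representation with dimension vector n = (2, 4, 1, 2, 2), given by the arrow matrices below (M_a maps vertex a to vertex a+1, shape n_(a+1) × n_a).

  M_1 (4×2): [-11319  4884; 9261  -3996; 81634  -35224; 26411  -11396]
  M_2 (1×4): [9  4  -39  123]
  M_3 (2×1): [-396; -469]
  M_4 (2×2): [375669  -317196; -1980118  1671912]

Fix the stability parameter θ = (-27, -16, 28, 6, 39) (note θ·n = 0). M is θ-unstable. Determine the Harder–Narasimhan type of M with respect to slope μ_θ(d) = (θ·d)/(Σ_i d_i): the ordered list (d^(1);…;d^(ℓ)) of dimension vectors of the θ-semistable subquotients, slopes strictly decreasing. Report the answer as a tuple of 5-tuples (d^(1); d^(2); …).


Interval decomposition of M: I[1,1], I[1,2], I[2,2]^2, I[2,4], I[4,5], I[5,5].
HN type (ℓ=5): μ^(1)=39; μ^(2)=17; μ^(3)=6; μ^(4)=-16; μ^(5)=-27

((0, 0, 0, 0, 2); (0, 0, 1, 1, 0); (0, 0, 0, 1, 0); (0, 4, 0, 0, 0); (2, 0, 0, 0, 0))


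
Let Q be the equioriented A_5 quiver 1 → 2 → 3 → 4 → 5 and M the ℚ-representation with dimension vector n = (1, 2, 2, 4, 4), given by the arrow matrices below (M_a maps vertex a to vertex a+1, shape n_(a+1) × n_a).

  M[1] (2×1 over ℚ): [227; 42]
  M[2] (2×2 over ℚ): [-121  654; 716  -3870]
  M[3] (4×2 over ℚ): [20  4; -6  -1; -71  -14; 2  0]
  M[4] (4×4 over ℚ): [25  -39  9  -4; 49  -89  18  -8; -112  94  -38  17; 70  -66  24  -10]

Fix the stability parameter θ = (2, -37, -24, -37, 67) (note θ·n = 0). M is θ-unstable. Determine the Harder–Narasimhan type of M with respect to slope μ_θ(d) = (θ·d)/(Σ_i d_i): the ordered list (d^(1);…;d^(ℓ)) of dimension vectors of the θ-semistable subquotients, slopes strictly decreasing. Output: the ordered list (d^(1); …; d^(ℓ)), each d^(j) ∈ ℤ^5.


Interval decomposition of M: I[1,5], I[2,5], I[4,4], I[4,5], I[5,5].
HN type (ℓ=4): μ^(1)=67; μ^(2)=-24; μ^(3)=-61/2; μ^(4)=-37

((0, 0, 0, 0, 4); (1, 1, 1, 1, 0); (0, 0, 1, 1, 0); (0, 1, 0, 2, 0))


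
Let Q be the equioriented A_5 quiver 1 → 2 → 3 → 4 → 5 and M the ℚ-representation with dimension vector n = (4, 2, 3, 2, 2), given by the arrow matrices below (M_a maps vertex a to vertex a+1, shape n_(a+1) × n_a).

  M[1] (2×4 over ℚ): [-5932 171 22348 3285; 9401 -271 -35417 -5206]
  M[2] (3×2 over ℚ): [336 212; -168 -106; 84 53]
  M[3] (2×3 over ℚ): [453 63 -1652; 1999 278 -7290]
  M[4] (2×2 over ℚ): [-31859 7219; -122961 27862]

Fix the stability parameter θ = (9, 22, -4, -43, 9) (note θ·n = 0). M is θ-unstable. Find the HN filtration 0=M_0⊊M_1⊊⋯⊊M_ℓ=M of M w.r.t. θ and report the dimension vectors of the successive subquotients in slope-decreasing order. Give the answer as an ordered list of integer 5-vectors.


Interval decomposition of M: I[1,1]^2, I[1,2], I[1,5], I[3,3], I[3,5].
HN type (ℓ=4): μ^(1)=22; μ^(2)=9; μ^(3)=-4; μ^(4)=-47/2

((0, 1, 0, 0, 0); (3, 0, 0, 0, 2); (1, 1, 2, 1, 0); (0, 0, 1, 1, 0))


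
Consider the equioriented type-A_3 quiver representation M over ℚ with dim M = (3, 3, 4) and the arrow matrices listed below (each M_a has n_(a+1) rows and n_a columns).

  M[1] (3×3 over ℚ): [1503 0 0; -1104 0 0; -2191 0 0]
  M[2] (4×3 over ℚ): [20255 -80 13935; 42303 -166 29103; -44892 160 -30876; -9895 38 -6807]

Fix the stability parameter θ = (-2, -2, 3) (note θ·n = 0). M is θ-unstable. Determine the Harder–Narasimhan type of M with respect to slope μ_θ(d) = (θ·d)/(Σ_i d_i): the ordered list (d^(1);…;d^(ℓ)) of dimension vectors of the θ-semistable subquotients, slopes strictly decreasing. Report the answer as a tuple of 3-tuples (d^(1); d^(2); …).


Barcode: M ≅ I[1,1]^2, I[1,2], I[2,3]^2, I[3,3]^2. HN layers by μ_θ (2 steps, strictly decreasing):
  μ^(1)=3; μ^(2)=-2

((0, 0, 4); (3, 3, 0))


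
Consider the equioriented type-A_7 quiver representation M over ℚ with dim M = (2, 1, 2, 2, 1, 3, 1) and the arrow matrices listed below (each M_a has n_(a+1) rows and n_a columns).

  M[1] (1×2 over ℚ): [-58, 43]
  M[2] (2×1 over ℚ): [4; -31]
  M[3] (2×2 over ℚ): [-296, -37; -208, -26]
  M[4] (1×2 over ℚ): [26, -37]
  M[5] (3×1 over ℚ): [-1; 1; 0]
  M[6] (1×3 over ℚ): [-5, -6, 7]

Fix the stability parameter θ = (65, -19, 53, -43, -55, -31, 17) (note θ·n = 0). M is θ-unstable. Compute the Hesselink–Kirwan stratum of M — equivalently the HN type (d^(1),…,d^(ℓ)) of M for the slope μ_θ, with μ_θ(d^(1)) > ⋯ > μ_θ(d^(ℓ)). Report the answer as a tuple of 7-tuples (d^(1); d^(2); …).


Interval decomposition of M: I[1,1], I[1,4], I[3,3], I[4,7], I[6,6]^2.
HN type (ℓ=6): μ^(1)=65; μ^(2)=53; μ^(3)=17; μ^(4)=14; μ^(5)=-31; μ^(6)=-49

((1, 0, 0, 0, 0, 0, 0); (0, 0, 1, 0, 0, 0, 0); (0, 0, 0, 0, 0, 0, 1); (1, 1, 1, 1, 0, 0, 0); (0, 0, 0, 0, 0, 3, 0); (0, 0, 0, 1, 1, 0, 0))


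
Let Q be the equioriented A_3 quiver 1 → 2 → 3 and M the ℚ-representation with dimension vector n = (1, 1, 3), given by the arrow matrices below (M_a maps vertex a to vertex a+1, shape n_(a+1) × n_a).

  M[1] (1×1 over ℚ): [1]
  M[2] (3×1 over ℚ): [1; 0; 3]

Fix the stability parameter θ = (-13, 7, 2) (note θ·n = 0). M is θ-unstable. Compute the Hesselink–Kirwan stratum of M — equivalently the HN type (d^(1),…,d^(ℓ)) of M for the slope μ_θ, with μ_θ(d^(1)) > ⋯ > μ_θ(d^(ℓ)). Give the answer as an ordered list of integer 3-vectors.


Interval decomposition of M: I[1,3], I[3,3]^2.
HN type (ℓ=3): μ^(1)=9/2; μ^(2)=2; μ^(3)=-13

((0, 1, 1); (0, 0, 2); (1, 0, 0))


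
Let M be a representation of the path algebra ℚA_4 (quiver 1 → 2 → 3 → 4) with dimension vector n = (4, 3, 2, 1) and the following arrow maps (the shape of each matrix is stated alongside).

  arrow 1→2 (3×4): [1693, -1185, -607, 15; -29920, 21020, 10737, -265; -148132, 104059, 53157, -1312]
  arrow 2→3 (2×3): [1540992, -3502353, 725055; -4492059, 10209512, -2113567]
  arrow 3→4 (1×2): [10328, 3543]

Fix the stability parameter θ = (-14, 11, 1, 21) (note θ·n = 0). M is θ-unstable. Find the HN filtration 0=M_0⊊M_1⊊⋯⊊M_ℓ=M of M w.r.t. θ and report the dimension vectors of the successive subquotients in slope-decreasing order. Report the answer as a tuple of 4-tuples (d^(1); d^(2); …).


Barcode: M ≅ I[1,1], I[1,2], I[1,3], I[1,4]. HN layers by μ_θ (4 steps, strictly decreasing):
  μ^(1)=21; μ^(2)=11; μ^(3)=6; μ^(4)=-14

((0, 0, 0, 1); (0, 1, 0, 0); (0, 2, 2, 0); (4, 0, 0, 0))


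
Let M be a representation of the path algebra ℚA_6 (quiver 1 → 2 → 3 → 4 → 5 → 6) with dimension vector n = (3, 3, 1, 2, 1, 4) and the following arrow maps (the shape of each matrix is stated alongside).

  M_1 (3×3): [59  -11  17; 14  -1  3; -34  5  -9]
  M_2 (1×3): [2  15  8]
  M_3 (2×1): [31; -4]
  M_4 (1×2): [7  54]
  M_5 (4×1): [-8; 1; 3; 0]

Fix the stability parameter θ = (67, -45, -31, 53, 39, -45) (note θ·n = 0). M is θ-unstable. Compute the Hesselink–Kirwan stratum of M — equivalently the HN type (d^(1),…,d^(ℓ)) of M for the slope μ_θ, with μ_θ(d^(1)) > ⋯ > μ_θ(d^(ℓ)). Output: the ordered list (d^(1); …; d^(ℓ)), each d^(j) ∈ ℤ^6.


Barcode: M ≅ I[1,2]^2, I[1,6], I[4,4], I[6,6]^3. HN layers by μ_θ (5 steps, strictly decreasing):
  μ^(1)=53; μ^(2)=47/3; μ^(3)=11; μ^(4)=-3; μ^(5)=-45

((0, 0, 0, 1, 0, 0); (0, 0, 0, 1, 1, 1); (2, 2, 0, 0, 0, 0); (1, 1, 1, 0, 0, 0); (0, 0, 0, 0, 0, 3))


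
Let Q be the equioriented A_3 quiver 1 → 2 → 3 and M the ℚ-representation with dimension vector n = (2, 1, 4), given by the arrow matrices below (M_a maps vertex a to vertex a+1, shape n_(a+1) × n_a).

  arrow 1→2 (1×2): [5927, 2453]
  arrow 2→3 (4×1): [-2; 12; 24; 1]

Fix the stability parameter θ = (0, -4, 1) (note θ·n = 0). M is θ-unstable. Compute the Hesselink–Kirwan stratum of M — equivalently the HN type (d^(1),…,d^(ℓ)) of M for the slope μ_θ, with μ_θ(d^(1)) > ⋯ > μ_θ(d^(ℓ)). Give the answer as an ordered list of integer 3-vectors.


Interval decomposition of M: I[1,1], I[1,3], I[3,3]^3.
HN type (ℓ=3): μ^(1)=1; μ^(2)=0; μ^(3)=-2

((0, 0, 4); (1, 0, 0); (1, 1, 0))
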